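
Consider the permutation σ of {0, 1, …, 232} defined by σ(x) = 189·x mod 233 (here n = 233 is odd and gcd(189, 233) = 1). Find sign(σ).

Orbit of 138 under x↦189x: [138, 219, 150, 157, 82, 120, 79]… (length divides ord_233(189)).
Decompose π into cycles: lengths [232, 1] (2 cycles, including the fixed point 0).
Σ(ℓ_i−1) = 233−2 = 231; sign = (−1)^231 = -1.
Via Zolotarev, sign(π_{189}) = (189|233) = -1.

-1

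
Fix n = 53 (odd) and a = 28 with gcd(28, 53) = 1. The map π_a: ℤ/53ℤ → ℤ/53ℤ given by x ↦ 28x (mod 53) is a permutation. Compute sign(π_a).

+1

Trace 15: π^k(15) = [15, 49, 47, 44, 13, 46, 16] for k=0..6.
Cycle type of π: 13×4 + 1; total 5 cycles.
Σ(ℓ_i−1) = 53−5 = 48; sign = (−1)^48 = +1.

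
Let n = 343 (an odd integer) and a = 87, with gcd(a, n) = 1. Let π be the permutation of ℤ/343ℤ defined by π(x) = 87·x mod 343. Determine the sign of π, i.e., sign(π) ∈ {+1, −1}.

-1

Start at x=81: 81 → 187 → 148 → 185 → 317 → 139 → 88 → … (one orbit).
Cycle lengths of π_87 on ℤ/343ℤ: [294, 42, 6, 1]; 4 cycles in total.
4 cycles on 343: each ℓ→(−1)^(ℓ−1), product (−1)^339 = -1.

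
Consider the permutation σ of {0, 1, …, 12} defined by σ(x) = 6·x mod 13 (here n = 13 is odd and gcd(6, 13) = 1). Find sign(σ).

Start at x=12: 12 → 7 → 3 → 5 → 4 → 11 → 1 → … (one orbit).
2 cycles of lengths [12, 1].
With 2 cycles on 13 points, sign = (−1)^{13−2} = -1.
Via Zolotarev, sign(π_{6}) = (6|13) = -1.

-1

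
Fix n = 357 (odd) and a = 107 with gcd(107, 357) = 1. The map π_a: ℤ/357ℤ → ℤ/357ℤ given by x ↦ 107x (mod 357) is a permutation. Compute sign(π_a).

+1

Trace 100: π^k(100) = [100, 347, 1, 107, 25, 176, 268] for k=0..6.
Cycle lengths of π_107 on ℤ/357ℤ: [48, 48, 48, 48, 48, 48, 16, 16, 16, 6, 6, 3, 3, 2, 1]; 15 cycles in total.
357 − 15 = 342 transpositions; sign(π) = (−1)^342 = +1.
(107|357)_J = +1 (Zolotarev's lemma cross-check).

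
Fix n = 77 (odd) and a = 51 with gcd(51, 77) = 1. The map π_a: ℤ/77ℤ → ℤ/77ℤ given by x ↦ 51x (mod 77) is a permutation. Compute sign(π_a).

Orbit of 18 under x↦51x: [18, 71, 2, 25, 43, 37, 39]… (length divides ord_77(51)).
Cycle type of π: 30×2 + 10 + 3×2 + 1; total 6 cycles.
77 − 6 = 71 transpositions; sign(π) = (−1)^71 = -1.

-1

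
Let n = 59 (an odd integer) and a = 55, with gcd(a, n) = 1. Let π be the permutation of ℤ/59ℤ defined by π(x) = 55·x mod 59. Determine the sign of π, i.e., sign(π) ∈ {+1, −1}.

Trace 40: π^k(40) = [40, 17, 50, 36, 33, 45, 56] for k=0..6.
Cycle lengths of π_55 on ℤ/59ℤ: [58, 1]; 2 cycles in total.
With 2 cycles on 59 points, sign = (−1)^{59−2} = -1.
Via Zolotarev, sign(π_{55}) = (55|59) = -1.

-1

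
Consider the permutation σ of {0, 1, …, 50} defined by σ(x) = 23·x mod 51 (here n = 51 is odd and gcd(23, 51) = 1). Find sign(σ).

+1

Orbit of 1 under x↦23x: [1, 23, 19, 29, 4, 41, 25]… (length divides ord_51(23)).
5 cycles of lengths [16, 16, 16, 2, 1].
n − c = 51 − 5 = 46; sign = (−1)^46 = +1.
The Jacobi symbol (23|51) = +1 (Zolotarev) agrees.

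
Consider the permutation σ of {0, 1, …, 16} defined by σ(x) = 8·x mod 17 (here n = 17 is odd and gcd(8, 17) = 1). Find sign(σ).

+1

Start at x=15: 15 → 1 → 8 → 13 → 2 → 16 → 9 → … (one orbit).
Decompose π into cycles: lengths [8, 8, 1] (3 cycles, including the fixed point 0).
sign(π) = (−1)^{n − #cycles} = (−1)^{17−3} = (−1)^14 = +1.
The Jacobi symbol (8|17) = +1 (Zolotarev) agrees.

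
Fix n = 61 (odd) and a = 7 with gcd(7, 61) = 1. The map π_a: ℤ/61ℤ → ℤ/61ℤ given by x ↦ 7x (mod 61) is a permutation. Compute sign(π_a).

-1

Trace 35: π^k(35) = [35, 1, 7, 49, 38, 22, 32] for k=0..6.
π_7 has 2 disjoint cycles with lengths [60, 1] on {0,…,60}.
61 − 2 = 59 transpositions; sign(π) = (−1)^59 = -1.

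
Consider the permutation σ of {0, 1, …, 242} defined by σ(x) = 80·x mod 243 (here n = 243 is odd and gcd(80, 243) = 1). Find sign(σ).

Trace 161: π^k(161) = [161, 1, 80, 82, 242, 163] for k=0..5.
The orbit structure of x ↦ 80x mod 243: 68 orbits of sizes [6, 6, 6, 6, 6, 6, 6, 6, 6, 6, 6, 6, 6, 6, 6, 6, 6, 6, 6, 6, 6, 6, 6, 6, 6, 6, 6, 2, 2, 2, 2, 2, 2, 2, 2, 2, 2, 2, 2, 2, 2, 2, 2, 2, 2, 2, 2, 2, 2, 2, 2, 2, 2, 2, 2, 2, 2, 2, 2, 2, 2, 2, 2, 2, 2, 2, 2, 1].
243 − 68 = 175 transpositions; sign(π) = (−1)^175 = -1.

-1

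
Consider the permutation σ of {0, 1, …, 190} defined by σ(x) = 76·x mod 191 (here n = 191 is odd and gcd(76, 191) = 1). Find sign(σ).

-1

Trace 130: π^k(130) = [130, 139, 59, 91, 40, 175, 121] for k=0..6.
Cycle lengths of π_76 on ℤ/191ℤ: [190, 1]; 2 cycles in total.
2 cycles on 191: each ℓ→(−1)^(ℓ−1), product (−1)^189 = -1.
Check: (76/191) = -1 by Zolotarev.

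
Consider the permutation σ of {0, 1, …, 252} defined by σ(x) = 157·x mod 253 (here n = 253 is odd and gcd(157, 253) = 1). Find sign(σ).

Start at x=104: 104 → 136 → 100 → 14 → 174 → 247 → 70 → … (one orbit).
Cycle lengths of π_157 on ℤ/253ℤ: [110, 110, 22, 5, 5, 1]; 6 cycles in total.
n − c = 253 − 6 = 247; sign = (−1)^247 = -1.

-1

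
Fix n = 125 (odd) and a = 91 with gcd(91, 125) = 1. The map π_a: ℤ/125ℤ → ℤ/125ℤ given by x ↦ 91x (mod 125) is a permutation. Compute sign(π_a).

Orbit of 41 under x↦91x: [41, 106, 21, 36, 26, 116, 56]… (length divides ord_125(91)).
The orbit structure of x ↦ 91x mod 125: 13 orbits of sizes [25, 25, 25, 25, 5, 5, 5, 5, 1, 1, 1, 1, 1].
n − c = 125 − 13 = 112; sign = (−1)^112 = +1.

+1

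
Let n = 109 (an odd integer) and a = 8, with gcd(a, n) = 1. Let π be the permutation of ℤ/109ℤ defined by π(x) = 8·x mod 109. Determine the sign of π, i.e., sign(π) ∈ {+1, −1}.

-1

Trace 76: π^k(76) = [76, 63, 68, 108, 101, 45, 33] for k=0..6.
The orbit structure of x ↦ 8x mod 109: 10 orbits of sizes [12, 12, 12, 12, 12, 12, 12, 12, 12, 1].
Σ(ℓ_i−1) = 109−10 = 99; sign = (−1)^99 = -1.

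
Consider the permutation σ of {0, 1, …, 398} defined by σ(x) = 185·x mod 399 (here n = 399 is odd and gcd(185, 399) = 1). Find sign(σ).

Orbit of 185 under x↦185x: [185, 310, 293, 340, 257, 64, 269]… (length divides ord_399(185)).
The orbit structure of x ↦ 185x mod 399: 26 orbits of sizes [18, 18, 18, 18, 18, 18, 18, 18, 18, 18, 18, 18, 18, 18, 18, 18, 18, 18, 18, 18, 18, 6, 6, 6, 2, 1].
26 cycles on 399: each ℓ→(−1)^(ℓ−1), product (−1)^373 = -1.
(185|399)_J = -1 (Zolotarev's lemma cross-check).

-1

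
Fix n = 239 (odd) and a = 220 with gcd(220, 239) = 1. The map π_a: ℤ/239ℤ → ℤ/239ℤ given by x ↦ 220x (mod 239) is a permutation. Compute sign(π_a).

Orbit of 142 under x↦220x: [142, 170, 116, 186, 51, 226, 8]… (length divides ord_239(220)).
π_220 has 3 disjoint cycles with lengths [119, 119, 1] on {0,…,238}.
3 cycles on 239: each ℓ→(−1)^(ℓ−1), product (−1)^236 = +1.
Via Zolotarev, sign(π_{220}) = (220|239) = +1.

+1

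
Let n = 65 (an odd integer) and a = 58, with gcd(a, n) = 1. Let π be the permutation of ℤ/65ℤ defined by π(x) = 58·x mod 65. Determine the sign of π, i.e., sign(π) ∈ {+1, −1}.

Trace 4: π^k(4) = [4, 37, 1, 58, 49, 47, 61] for k=0..6.
7 cycles of lengths [12, 12, 12, 12, 12, 4, 1].
Σ(ℓ_i−1) = 65−7 = 58; sign = (−1)^58 = +1.
Check: (58/65) = +1 by Zolotarev.

+1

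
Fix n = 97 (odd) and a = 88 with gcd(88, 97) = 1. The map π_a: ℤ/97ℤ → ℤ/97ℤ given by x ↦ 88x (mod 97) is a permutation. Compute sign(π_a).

+1

Start at x=4: 4 → 61 → 33 → 91 → 54 → 96 → 9 → … (one orbit).
5 cycles of lengths [24, 24, 24, 24, 1].
With 5 cycles on 97 points, sign = (−1)^{97−5} = +1.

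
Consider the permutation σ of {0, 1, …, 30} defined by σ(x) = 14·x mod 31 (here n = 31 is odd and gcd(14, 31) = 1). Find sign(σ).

+1

Start at x=18: 18 → 4 → 25 → 9 → 2 → 28 → 20 → … (one orbit).
π_14 has 3 disjoint cycles with lengths [15, 15, 1] on {0,…,30}.
31 − 3 = 28 transpositions; sign(π) = (−1)^28 = +1.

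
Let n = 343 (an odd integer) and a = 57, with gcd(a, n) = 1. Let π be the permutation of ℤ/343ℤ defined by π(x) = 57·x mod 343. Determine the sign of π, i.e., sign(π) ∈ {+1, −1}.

Start at x=57: 57 → 162 → 316 → 176 → 85 → 43 → 50 → … (one orbit).
π_57 has 19 disjoint cycles with lengths [49, 49, 49, 49, 49, 49, 7, 7, 7, 7, 7, 7, 1, 1, 1, 1, 1, 1, 1] on {0,…,342}.
343 − 19 = 324 transpositions; sign(π) = (−1)^324 = +1.
Via Zolotarev, sign(π_{57}) = (57|343) = +1.

+1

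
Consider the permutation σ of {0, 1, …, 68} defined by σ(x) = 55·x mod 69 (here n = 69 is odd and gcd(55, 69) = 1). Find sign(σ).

Orbit of 49 under x↦55x: [49, 4, 13, 25, 64, 1, 55]… (length divides ord_69(55)).
Decompose π into cycles: lengths [11, 11, 11, 11, 11, 11, 1, 1, 1] (9 cycles, including the fixed point 0).
69 − 9 = 60 transpositions; sign(π) = (−1)^60 = +1.
(55|69)_J = +1 (Zolotarev's lemma cross-check).

+1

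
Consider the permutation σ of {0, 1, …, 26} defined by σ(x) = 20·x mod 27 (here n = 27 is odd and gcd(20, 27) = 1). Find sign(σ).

-1

Start at x=1: 1 → 20 → 22 → 8 → 25 → 14 → 10 → … (one orbit).
Cycle type of π: 18 + 6 + 2 + 1; total 4 cycles.
27 − 4 = 23 transpositions; sign(π) = (−1)^23 = -1.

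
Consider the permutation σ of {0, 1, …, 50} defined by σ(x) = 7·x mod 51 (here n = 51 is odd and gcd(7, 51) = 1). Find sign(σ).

-1

Orbit of 43 under x↦7x: [43, 46, 16, 10, 19, 31, 13]… (length divides ord_51(7)).
Cycle type of π: 16×3 + 1×3; total 6 cycles.
51 − 6 = 45 transpositions; sign(π) = (−1)^45 = -1.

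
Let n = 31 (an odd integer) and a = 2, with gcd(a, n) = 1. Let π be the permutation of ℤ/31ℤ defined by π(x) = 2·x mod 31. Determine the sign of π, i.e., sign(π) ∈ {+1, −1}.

+1

Orbit of 8 under x↦2x: [8, 16, 1, 2, 4]… (length divides ord_31(2)).
π_2 has 7 disjoint cycles with lengths [5, 5, 5, 5, 5, 5, 1] on {0,…,30}.
n − c = 31 − 7 = 24; sign = (−1)^24 = +1.
Zolotarev: (2|31) = +1, matching the cycle-count sign.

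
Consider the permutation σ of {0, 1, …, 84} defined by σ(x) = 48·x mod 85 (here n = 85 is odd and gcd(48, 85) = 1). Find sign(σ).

+1

Start at x=49: 49 → 57 → 16 → 3 → 59 → 27 → 21 → … (one orbit).
Decompose π into cycles: lengths [16, 16, 16, 16, 16, 4, 1] (7 cycles, including the fixed point 0).
85 − 7 = 78 transpositions; sign(π) = (−1)^78 = +1.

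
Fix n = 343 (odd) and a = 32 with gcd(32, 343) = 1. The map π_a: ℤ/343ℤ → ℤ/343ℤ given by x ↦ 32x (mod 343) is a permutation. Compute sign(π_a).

Orbit of 130 under x↦32x: [130, 44, 36, 123, 163, 71, 214]… (length divides ord_343(32)).
Cycle lengths of π_32 on ℤ/343ℤ: [147, 147, 21, 21, 3, 3, 1]; 7 cycles in total.
With 7 cycles on 343 points, sign = (−1)^{343−7} = +1.
Zolotarev: (32|343) = +1, matching the cycle-count sign.

+1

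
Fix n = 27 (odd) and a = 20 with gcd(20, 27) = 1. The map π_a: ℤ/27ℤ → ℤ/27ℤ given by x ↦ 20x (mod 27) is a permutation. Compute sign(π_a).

-1

Trace 25: π^k(25) = [25, 14, 10, 11, 4, 26, 7] for k=0..6.
The orbit structure of x ↦ 20x mod 27: 4 orbits of sizes [18, 6, 2, 1].
27 − 4 = 23 transpositions; sign(π) = (−1)^23 = -1.
Zolotarev: (20|27) = -1, matching the cycle-count sign.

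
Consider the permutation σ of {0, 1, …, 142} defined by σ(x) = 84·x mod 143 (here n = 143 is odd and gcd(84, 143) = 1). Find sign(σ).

Orbit of 53 under x↦84x: [53, 19, 23, 73, 126, 2, 25]… (length divides ord_143(84)).
π_84 has 5 disjoint cycles with lengths [60, 60, 12, 10, 1] on {0,…,142}.
Σ(ℓ_i−1) = 143−5 = 138; sign = (−1)^138 = +1.

+1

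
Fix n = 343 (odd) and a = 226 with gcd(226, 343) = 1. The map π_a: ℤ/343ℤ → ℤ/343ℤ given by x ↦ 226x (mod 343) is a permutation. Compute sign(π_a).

+1

Orbit of 197 under x↦226x: [197, 275, 67, 50, 324, 165, 246]… (length divides ord_343(226)).
Decompose π into cycles: lengths [21, 21, 21, 21, 21, 21, 21, 21, 21, 21, 21, 21, 21, 21, 3, 3, 3, 3, 3, 3, 3, 3, 3, 3, 3, 3, 3, 3, 3, 3, 1] (31 cycles, including the fixed point 0).
343 − 31 = 312 transpositions; sign(π) = (−1)^312 = +1.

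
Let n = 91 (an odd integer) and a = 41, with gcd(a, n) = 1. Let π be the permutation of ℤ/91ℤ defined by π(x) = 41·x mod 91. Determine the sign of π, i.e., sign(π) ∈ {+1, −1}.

Trace 76: π^k(76) = [76, 22, 83, 36, 20, 1, 41] for k=0..6.
The orbit structure of x ↦ 41x mod 91: 11 orbits of sizes [12, 12, 12, 12, 12, 12, 12, 2, 2, 2, 1].
Σ(ℓ_i−1) = 91−11 = 80; sign = (−1)^80 = +1.
Zolotarev: (41|91) = +1, matching the cycle-count sign.

+1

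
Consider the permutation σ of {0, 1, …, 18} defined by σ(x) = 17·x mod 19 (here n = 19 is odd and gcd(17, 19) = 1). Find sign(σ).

+1

Start at x=5: 5 → 9 → 1 → 17 → 4 → 11 → 16 → … (one orbit).
Cycle lengths of π_17 on ℤ/19ℤ: [9, 9, 1]; 3 cycles in total.
Σ(ℓ_i−1) = 19−3 = 16; sign = (−1)^16 = +1.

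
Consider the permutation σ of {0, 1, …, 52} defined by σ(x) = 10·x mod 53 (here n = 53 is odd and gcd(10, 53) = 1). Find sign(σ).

Orbit of 47 under x↦10x: [47, 46, 36, 42, 49, 13, 24]… (length divides ord_53(10)).
The orbit structure of x ↦ 10x mod 53: 5 orbits of sizes [13, 13, 13, 13, 1].
n − c = 53 − 5 = 48; sign = (−1)^48 = +1.
Check: (10/53) = +1 by Zolotarev.

+1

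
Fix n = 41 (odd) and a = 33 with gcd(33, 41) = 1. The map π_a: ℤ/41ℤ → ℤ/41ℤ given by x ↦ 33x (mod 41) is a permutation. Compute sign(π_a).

+1

Start at x=39: 39 → 16 → 36 → 40 → 8 → 18 → 20 → … (one orbit).
π_33 has 3 disjoint cycles with lengths [20, 20, 1] on {0,…,40}.
Σ(ℓ_i−1) = 41−3 = 38; sign = (−1)^38 = +1.
(33|41)_J = +1 (Zolotarev's lemma cross-check).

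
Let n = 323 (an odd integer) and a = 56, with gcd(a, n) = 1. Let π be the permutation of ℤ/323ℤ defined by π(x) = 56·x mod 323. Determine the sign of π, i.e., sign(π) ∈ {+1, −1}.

Start at x=37: 37 → 134 → 75 → 1 → 56 → 229 → 227 → … (one orbit).
π_56 has 29 disjoint cycles with lengths [16, 16, 16, 16, 16, 16, 16, 16, 16, 16, 16, 16, 16, 16, 16, 16, 16, 16, 16, 2, 2, 2, 2, 2, 2, 2, 2, 2, 1] on {0,…,322}.
With 29 cycles on 323 points, sign = (−1)^{323−29} = +1.
Check: (56/323) = +1 by Zolotarev.

+1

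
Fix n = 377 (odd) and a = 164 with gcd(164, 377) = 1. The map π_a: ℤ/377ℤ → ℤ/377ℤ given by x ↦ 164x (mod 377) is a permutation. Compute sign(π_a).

+1

Orbit of 359 under x↦164x: [359, 64, 317, 339, 177, 376, 213]… (length divides ord_377(164)).
Cycle lengths of π_164 on ℤ/377ℤ: [28, 28, 28, 28, 28, 28, 28, 28, 28, 28, 28, 28, 28, 4, 4, 4, 1]; 17 cycles in total.
17 cycles on 377: each ℓ→(−1)^(ℓ−1), product (−1)^360 = +1.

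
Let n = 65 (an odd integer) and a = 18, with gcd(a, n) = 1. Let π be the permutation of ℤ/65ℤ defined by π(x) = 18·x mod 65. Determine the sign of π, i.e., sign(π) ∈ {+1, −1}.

+1

Orbit of 47 under x↦18x: [47, 1, 18, 64]… (length divides ord_65(18)).
The orbit structure of x ↦ 18x mod 65: 17 orbits of sizes [4, 4, 4, 4, 4, 4, 4, 4, 4, 4, 4, 4, 4, 4, 4, 4, 1].
n − c = 65 − 17 = 48; sign = (−1)^48 = +1.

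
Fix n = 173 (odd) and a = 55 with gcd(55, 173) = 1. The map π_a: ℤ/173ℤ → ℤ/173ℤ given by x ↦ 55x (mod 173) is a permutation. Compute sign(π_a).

Orbit of 124 under x↦55x: [124, 73, 36, 77, 83, 67, 52]… (length divides ord_173(55)).
The orbit structure of x ↦ 55x mod 173: 3 orbits of sizes [86, 86, 1].
173 − 3 = 170 transpositions; sign(π) = (−1)^170 = +1.
Check: (55/173) = +1 by Zolotarev.

+1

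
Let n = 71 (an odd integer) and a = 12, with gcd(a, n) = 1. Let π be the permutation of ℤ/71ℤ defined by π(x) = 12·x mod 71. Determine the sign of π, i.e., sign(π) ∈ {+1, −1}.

+1

Start at x=60: 60 → 10 → 49 → 20 → 27 → 40 → 54 → … (one orbit).
Cycle type of π: 35×2 + 1; total 3 cycles.
Σ(ℓ_i−1) = 71−3 = 68; sign = (−1)^68 = +1.
(12|71)_J = +1 (Zolotarev's lemma cross-check).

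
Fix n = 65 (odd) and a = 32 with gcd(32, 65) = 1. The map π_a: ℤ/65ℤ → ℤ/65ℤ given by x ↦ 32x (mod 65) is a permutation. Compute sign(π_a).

Start at x=2: 2 → 64 → 33 → 16 → 57 → 4 → 63 → … (one orbit).
The orbit structure of x ↦ 32x mod 65: 7 orbits of sizes [12, 12, 12, 12, 12, 4, 1].
With 7 cycles on 65 points, sign = (−1)^{65−7} = +1.

+1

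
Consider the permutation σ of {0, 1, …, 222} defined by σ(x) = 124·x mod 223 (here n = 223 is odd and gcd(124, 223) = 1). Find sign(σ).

Start at x=7: 7 → 199 → 146 → 41 → 178 → 218 → 49 → … (one orbit).
Decompose π into cycles: lengths [111, 111, 1] (3 cycles, including the fixed point 0).
sign(π) = (−1)^{n − #cycles} = (−1)^{223−3} = (−1)^220 = +1.
Via Zolotarev, sign(π_{124}) = (124|223) = +1.

+1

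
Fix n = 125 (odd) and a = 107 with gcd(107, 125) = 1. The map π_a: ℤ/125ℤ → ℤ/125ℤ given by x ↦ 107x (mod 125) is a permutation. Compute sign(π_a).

Trace 51: π^k(51) = [51, 82, 24, 68, 26, 32, 49] for k=0..6.
Cycle lengths of π_107 on ℤ/125ℤ: [20, 20, 20, 20, 20, 4, 4, 4, 4, 4, 4, 1]; 12 cycles in total.
n − c = 125 − 12 = 113; sign = (−1)^113 = -1.

-1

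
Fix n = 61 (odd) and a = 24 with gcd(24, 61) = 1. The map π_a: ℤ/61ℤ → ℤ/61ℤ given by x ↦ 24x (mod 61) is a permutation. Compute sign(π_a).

Trace 11: π^k(11) = [11, 20, 53, 52, 28, 1, 24] for k=0..6.
π_24 has 4 disjoint cycles with lengths [20, 20, 20, 1] on {0,…,60}.
61 − 4 = 57 transpositions; sign(π) = (−1)^57 = -1.
The Jacobi symbol (24|61) = -1 (Zolotarev) agrees.

-1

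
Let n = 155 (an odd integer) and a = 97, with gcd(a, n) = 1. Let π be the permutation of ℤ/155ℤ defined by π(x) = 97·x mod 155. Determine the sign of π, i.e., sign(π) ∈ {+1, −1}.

Orbit of 47 under x↦97x: [47, 64, 8, 1, 97, 109, 33]… (length divides ord_155(97)).
14 cycles of lengths [20, 20, 20, 20, 20, 20, 5, 5, 5, 5, 5, 5, 4, 1].
155 − 14 = 141 transpositions; sign(π) = (−1)^141 = -1.

-1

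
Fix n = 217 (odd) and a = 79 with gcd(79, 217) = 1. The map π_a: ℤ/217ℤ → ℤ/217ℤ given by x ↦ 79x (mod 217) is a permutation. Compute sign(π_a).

Orbit of 67 under x↦79x: [67, 85, 205, 137, 190, 37, 102]… (length divides ord_217(79)).
Cycle lengths of π_79 on ℤ/217ℤ: [30, 30, 30, 30, 30, 30, 30, 3, 3, 1]; 10 cycles in total.
10 cycles on 217: each ℓ→(−1)^(ℓ−1), product (−1)^207 = -1.
The Jacobi symbol (79|217) = -1 (Zolotarev) agrees.

-1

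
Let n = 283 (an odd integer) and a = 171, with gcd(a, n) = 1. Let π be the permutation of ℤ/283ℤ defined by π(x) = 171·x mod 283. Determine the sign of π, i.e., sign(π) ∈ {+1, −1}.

Orbit of 282 under x↦171x: [282, 112, 191, 116, 26, 201, 128]… (length divides ord_283(171)).
π_171 has 2 disjoint cycles with lengths [282, 1] on {0,…,282}.
With 2 cycles on 283 points, sign = (−1)^{283−2} = -1.
The Jacobi symbol (171|283) = -1 (Zolotarev) agrees.

-1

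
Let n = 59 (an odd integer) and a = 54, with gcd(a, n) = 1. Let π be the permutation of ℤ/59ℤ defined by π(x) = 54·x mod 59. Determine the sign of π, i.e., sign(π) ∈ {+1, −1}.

Start at x=26: 26 → 47 → 1 → 54 → 25 → 52 → 35 → … (one orbit).
Decompose π into cycles: lengths [58, 1] (2 cycles, including the fixed point 0).
n − c = 59 − 2 = 57; sign = (−1)^57 = -1.
Via Zolotarev, sign(π_{54}) = (54|59) = -1.

-1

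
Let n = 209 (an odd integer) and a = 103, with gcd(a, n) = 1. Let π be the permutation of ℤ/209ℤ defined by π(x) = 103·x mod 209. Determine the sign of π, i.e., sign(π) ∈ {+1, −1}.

Start at x=75: 75 → 201 → 12 → 191 → 27 → 64 → 113 → … (one orbit).
Decompose π into cycles: lengths [30, 30, 30, 30, 30, 30, 6, 6, 6, 5, 5, 1] (12 cycles, including the fixed point 0).
209 − 12 = 197 transpositions; sign(π) = (−1)^197 = -1.
Zolotarev: (103|209) = -1, matching the cycle-count sign.

-1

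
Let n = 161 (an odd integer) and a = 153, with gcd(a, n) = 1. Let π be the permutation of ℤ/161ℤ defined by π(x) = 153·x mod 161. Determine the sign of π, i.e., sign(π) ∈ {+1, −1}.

+1

Start at x=36: 36 → 34 → 50 → 83 → 141 → 160 → 8 → … (one orbit).
Decompose π into cycles: lengths [22, 22, 22, 22, 22, 22, 22, 2, 2, 2, 1] (11 cycles, including the fixed point 0).
161 − 11 = 150 transpositions; sign(π) = (−1)^150 = +1.
(153|161)_J = +1 (Zolotarev's lemma cross-check).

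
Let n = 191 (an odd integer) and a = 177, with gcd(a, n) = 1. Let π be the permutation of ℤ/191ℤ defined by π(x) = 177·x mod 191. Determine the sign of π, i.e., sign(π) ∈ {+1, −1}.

Trace 36: π^k(36) = [36, 69, 180, 154, 136, 6, 107] for k=0..6.
Decompose π into cycles: lengths [19, 19, 19, 19, 19, 19, 19, 19, 19, 19, 1] (11 cycles, including the fixed point 0).
sign(π) = (−1)^{n − #cycles} = (−1)^{191−11} = (−1)^180 = +1.

+1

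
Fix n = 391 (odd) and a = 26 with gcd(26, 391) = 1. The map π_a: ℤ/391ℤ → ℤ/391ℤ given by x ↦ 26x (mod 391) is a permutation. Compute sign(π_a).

+1

Trace 121: π^k(121) = [121, 18, 77, 47, 49, 101, 280] for k=0..6.
Cycle type of π: 88×4 + 11×2 + 8×2 + 1; total 9 cycles.
sign(π) = (−1)^{n − #cycles} = (−1)^{391−9} = (−1)^382 = +1.
Zolotarev: (26|391) = +1, matching the cycle-count sign.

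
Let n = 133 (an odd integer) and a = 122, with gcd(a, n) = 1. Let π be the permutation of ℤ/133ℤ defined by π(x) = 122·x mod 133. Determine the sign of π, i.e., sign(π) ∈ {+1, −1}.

+1

Start at x=11: 11 → 12 → 1 → 122 → 121 → 132 → 11 (one orbit).
Cycle type of π: 6×22 + 1; total 23 cycles.
133 − 23 = 110 transpositions; sign(π) = (−1)^110 = +1.
(122|133)_J = +1 (Zolotarev's lemma cross-check).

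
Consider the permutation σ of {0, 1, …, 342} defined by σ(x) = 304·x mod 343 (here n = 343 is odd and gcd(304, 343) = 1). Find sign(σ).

-1

Orbit of 302 under x↦304x: [302, 227, 65, 209, 81, 271, 64]… (length divides ord_343(304)).
4 cycles of lengths [294, 42, 6, 1].
With 4 cycles on 343 points, sign = (−1)^{343−4} = -1.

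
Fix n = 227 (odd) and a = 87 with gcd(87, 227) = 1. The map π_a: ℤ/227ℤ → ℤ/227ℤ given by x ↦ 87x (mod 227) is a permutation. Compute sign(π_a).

Trace 16: π^k(16) = [16, 30, 113, 70, 188, 12, 136] for k=0..6.
3 cycles of lengths [113, 113, 1].
3 cycles on 227: each ℓ→(−1)^(ℓ−1), product (−1)^224 = +1.
Zolotarev: (87|227) = +1, matching the cycle-count sign.

+1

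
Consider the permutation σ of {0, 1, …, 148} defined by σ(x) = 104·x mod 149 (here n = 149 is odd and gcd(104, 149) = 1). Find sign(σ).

+1

Trace 142: π^k(142) = [142, 17, 129, 6, 28, 81, 80] for k=0..6.
Decompose π into cycles: lengths [37, 37, 37, 37, 1] (5 cycles, including the fixed point 0).
149 − 5 = 144 transpositions; sign(π) = (−1)^144 = +1.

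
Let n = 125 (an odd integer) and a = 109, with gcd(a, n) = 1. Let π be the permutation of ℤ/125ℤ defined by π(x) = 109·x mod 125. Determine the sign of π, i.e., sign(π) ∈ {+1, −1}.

Orbit of 84 under x↦109x: [84, 31, 4, 61, 24, 116, 19]… (length divides ord_125(109)).
Cycle type of π: 50×2 + 10×2 + 2×2 + 1; total 7 cycles.
Σ(ℓ_i−1) = 125−7 = 118; sign = (−1)^118 = +1.
(109|125)_J = +1 (Zolotarev's lemma cross-check).

+1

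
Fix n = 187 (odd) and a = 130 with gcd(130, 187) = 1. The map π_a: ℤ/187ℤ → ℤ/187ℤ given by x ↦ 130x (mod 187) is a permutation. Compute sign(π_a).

Trace 56: π^k(56) = [56, 174, 180, 25, 71, 67, 108] for k=0..6.
π_130 has 6 disjoint cycles with lengths [80, 80, 16, 5, 5, 1] on {0,…,186}.
With 6 cycles on 187 points, sign = (−1)^{187−6} = -1.

-1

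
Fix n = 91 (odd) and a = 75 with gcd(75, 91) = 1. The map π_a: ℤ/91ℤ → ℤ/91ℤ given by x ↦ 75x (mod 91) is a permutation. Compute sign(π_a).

Start at x=1: 1 → 75 → 74 → 90 → 16 → 17 → 1 (one orbit).
π_75 has 16 disjoint cycles with lengths [6, 6, 6, 6, 6, 6, 6, 6, 6, 6, 6, 6, 6, 6, 6, 1] on {0,…,90}.
With 16 cycles on 91 points, sign = (−1)^{91−16} = -1.
Zolotarev: (75|91) = -1, matching the cycle-count sign.

-1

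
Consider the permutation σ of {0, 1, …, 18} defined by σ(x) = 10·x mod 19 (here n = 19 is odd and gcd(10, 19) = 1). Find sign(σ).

-1

Trace 2: π^k(2) = [2, 1, 10, 5, 12, 6, 3] for k=0..6.
Cycle lengths of π_10 on ℤ/19ℤ: [18, 1]; 2 cycles in total.
Σ(ℓ_i−1) = 19−2 = 17; sign = (−1)^17 = -1.
Check: (10/19) = -1 by Zolotarev.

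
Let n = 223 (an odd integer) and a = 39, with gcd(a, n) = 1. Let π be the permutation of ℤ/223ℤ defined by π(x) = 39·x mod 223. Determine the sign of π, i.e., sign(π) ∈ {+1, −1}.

+1

Start at x=39: 39 → 183 → 1 → 39 (one orbit).
Cycle lengths of π_39 on ℤ/223ℤ: [3, 3, 3, 3, 3, 3, 3, 3, 3, 3, 3, 3, 3, 3, 3, 3, 3, 3, 3, 3, 3, 3, 3, 3, 3, 3, 3, 3, 3, 3, 3, 3, 3, 3, 3, 3, 3, 3, 3, 3, 3, 3, 3, 3, 3, 3, 3, 3, 3, 3, 3, 3, 3, 3, 3, 3, 3, 3, 3, 3, 3, 3, 3, 3, 3, 3, 3, 3, 3, 3, 3, 3, 3, 3, 1]; 75 cycles in total.
Σ(ℓ_i−1) = 223−75 = 148; sign = (−1)^148 = +1.
(39|223)_J = +1 (Zolotarev's lemma cross-check).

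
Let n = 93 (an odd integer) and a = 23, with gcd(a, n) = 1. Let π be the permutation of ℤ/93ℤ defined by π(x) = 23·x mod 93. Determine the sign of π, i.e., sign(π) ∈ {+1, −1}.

Trace 4: π^k(4) = [4, 92, 70, 29, 16, 89, 1] for k=0..6.
Cycle lengths of π_23 on ℤ/93ℤ: [10, 10, 10, 10, 10, 10, 10, 10, 10, 2, 1]; 11 cycles in total.
n − c = 93 − 11 = 82; sign = (−1)^82 = +1.
Check: (23/93) = +1 by Zolotarev.

+1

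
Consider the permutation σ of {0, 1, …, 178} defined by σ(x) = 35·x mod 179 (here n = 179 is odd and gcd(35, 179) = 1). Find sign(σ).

Orbit of 112 under x↦35x: [112, 161, 86, 146, 98, 29, 120]… (length divides ord_179(35)).
Decompose π into cycles: lengths [178, 1] (2 cycles, including the fixed point 0).
n − c = 179 − 2 = 177; sign = (−1)^177 = -1.
Via Zolotarev, sign(π_{35}) = (35|179) = -1.

-1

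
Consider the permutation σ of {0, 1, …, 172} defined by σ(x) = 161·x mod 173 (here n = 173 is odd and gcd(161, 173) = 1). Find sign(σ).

Start at x=69: 69 → 37 → 75 → 138 → 74 → 150 → 103 → … (one orbit).
Cycle type of π: 172 + 1; total 2 cycles.
sign(π) = (−1)^{n − #cycles} = (−1)^{173−2} = (−1)^171 = -1.
(161|173)_J = -1 (Zolotarev's lemma cross-check).

-1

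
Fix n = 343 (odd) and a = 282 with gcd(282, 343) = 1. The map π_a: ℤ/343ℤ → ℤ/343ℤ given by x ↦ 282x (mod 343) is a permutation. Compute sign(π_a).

+1

Start at x=333: 333 → 267 → 177 → 179 → 57 → 296 → 123 → … (one orbit).
7 cycles of lengths [147, 147, 21, 21, 3, 3, 1].
7 cycles on 343: each ℓ→(−1)^(ℓ−1), product (−1)^336 = +1.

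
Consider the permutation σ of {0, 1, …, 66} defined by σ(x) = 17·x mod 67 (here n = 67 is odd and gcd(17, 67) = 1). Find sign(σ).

Orbit of 33 under x↦17x: [33, 25, 23, 56, 14, 37, 26]… (length divides ord_67(17)).
Cycle type of π: 33×2 + 1; total 3 cycles.
3 cycles on 67: each ℓ→(−1)^(ℓ−1), product (−1)^64 = +1.

+1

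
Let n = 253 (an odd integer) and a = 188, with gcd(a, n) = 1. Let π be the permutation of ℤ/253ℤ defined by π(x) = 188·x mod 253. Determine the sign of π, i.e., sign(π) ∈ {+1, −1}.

Orbit of 1 under x↦188x: [1, 188, 177, 133, 210, 12, 232]… (length divides ord_253(188)).
π_188 has 33 disjoint cycles with lengths [11, 11, 11, 11, 11, 11, 11, 11, 11, 11, 11, 11, 11, 11, 11, 11, 11, 11, 11, 11, 11, 11, 1, 1, 1, 1, 1, 1, 1, 1, 1, 1, 1] on {0,…,252}.
sign(π) = (−1)^{n − #cycles} = (−1)^{253−33} = (−1)^220 = +1.

+1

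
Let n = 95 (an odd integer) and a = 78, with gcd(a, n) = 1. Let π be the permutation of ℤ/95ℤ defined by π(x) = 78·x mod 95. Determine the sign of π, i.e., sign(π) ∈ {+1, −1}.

Orbit of 12 under x↦78x: [12, 81, 48, 39, 2, 61, 8]… (length divides ord_95(78)).
Cycle type of π: 36×2 + 18 + 4 + 1; total 5 cycles.
With 5 cycles on 95 points, sign = (−1)^{95−5} = +1.
The Jacobi symbol (78|95) = +1 (Zolotarev) agrees.

+1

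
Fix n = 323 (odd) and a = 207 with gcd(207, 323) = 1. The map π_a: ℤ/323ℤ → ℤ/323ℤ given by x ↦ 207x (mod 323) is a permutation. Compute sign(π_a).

Orbit of 175 under x↦207x: [175, 49, 130, 101, 235, 195, 313]… (length divides ord_323(207)).
Cycle type of π: 144×2 + 16 + 9×2 + 1; total 6 cycles.
n − c = 323 − 6 = 317; sign = (−1)^317 = -1.
The Jacobi symbol (207|323) = -1 (Zolotarev) agrees.

-1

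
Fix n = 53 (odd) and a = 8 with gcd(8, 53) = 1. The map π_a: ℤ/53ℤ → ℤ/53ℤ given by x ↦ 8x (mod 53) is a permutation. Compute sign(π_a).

-1

Trace 39: π^k(39) = [39, 47, 5, 40, 2, 16, 22] for k=0..6.
π_8 has 2 disjoint cycles with lengths [52, 1] on {0,…,52}.
sign(π) = (−1)^{n − #cycles} = (−1)^{53−2} = (−1)^51 = -1.
(8|53)_J = -1 (Zolotarev's lemma cross-check).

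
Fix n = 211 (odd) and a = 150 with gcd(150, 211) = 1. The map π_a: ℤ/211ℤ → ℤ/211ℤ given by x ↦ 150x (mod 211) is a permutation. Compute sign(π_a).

Start at x=107: 107 → 14 → 201 → 188 → 137 → 83 → 1 → … (one orbit).
Cycle lengths of π_150 on ℤ/211ℤ: [15, 15, 15, 15, 15, 15, 15, 15, 15, 15, 15, 15, 15, 15, 1]; 15 cycles in total.
sign(π) = (−1)^{n − #cycles} = (−1)^{211−15} = (−1)^196 = +1.

+1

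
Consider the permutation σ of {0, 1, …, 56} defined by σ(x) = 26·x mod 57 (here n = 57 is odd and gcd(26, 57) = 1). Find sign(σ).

-1

Orbit of 7 under x↦26x: [7, 11, 1, 26, 49, 20]… (length divides ord_57(26)).
The orbit structure of x ↦ 26x mod 57: 14 orbits of sizes [6, 6, 6, 6, 6, 6, 3, 3, 3, 3, 3, 3, 2, 1].
sign(π) = (−1)^{n − #cycles} = (−1)^{57−14} = (−1)^43 = -1.
(26|57)_J = -1 (Zolotarev's lemma cross-check).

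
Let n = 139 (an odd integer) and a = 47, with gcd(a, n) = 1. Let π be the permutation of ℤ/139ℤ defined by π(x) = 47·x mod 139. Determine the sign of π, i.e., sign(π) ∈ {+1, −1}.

+1

Orbit of 11 under x↦47x: [11, 100, 113, 29, 112, 121, 127]… (length divides ord_139(47)).
π_47 has 3 disjoint cycles with lengths [69, 69, 1] on {0,…,138}.
n − c = 139 − 3 = 136; sign = (−1)^136 = +1.
Via Zolotarev, sign(π_{47}) = (47|139) = +1.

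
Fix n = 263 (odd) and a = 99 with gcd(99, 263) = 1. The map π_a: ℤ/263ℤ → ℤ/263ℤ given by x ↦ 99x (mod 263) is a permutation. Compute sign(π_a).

Trace 9: π^k(9) = [9, 102, 104, 39, 179, 100, 169] for k=0..6.
3 cycles of lengths [131, 131, 1].
sign(π) = (−1)^{n − #cycles} = (−1)^{263−3} = (−1)^260 = +1.
(99|263)_J = +1 (Zolotarev's lemma cross-check).

+1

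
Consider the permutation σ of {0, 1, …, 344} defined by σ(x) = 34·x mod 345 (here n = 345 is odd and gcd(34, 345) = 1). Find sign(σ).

Trace 196: π^k(196) = [196, 109, 256, 79, 271, 244, 16] for k=0..6.
Cycle type of π: 22×15 + 2×6 + 1×3; total 24 cycles.
sign(π) = (−1)^{n − #cycles} = (−1)^{345−24} = (−1)^321 = -1.

-1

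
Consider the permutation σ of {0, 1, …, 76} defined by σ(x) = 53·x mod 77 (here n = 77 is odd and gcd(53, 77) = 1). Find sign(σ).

+1

Start at x=16: 16 → 1 → 53 → 37 → 36 → 60 → 23 → … (one orbit).
The orbit structure of x ↦ 53x mod 77: 9 orbits of sizes [15, 15, 15, 15, 5, 5, 3, 3, 1].
9 cycles on 77: each ℓ→(−1)^(ℓ−1), product (−1)^68 = +1.
The Jacobi symbol (53|77) = +1 (Zolotarev) agrees.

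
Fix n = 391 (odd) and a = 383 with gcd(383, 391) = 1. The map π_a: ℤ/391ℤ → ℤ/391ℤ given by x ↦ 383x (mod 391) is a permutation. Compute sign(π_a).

Orbit of 220 under x↦383x: [220, 195, 4, 359, 256, 298, 353]… (length divides ord_391(383)).
Cycle type of π: 88×4 + 22 + 8×2 + 1; total 8 cycles.
With 8 cycles on 391 points, sign = (−1)^{391−8} = -1.

-1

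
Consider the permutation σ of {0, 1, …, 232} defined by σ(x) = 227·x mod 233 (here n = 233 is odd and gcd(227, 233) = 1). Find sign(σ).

Orbit of 68 under x↦227x: [68, 58, 118, 224, 54, 142, 80]… (length divides ord_233(227)).
π_227 has 2 disjoint cycles with lengths [232, 1] on {0,…,232}.
233 − 2 = 231 transpositions; sign(π) = (−1)^231 = -1.
Check: (227/233) = -1 by Zolotarev.

-1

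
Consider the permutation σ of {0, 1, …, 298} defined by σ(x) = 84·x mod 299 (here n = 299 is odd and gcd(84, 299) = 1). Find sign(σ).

Start at x=25: 25 → 7 → 289 → 57 → 4 → 37 → 118 → … (one orbit).
Cycle type of π: 132×2 + 22 + 12 + 1; total 5 cycles.
With 5 cycles on 299 points, sign = (−1)^{299−5} = +1.

+1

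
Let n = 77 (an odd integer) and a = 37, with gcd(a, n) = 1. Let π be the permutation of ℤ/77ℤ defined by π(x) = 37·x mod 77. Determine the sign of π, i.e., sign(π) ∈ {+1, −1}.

Orbit of 58 under x↦37x: [58, 67, 15, 16, 53, 36, 23]… (length divides ord_77(37)).
Cycle lengths of π_37 on ℤ/77ℤ: [15, 15, 15, 15, 5, 5, 3, 3, 1]; 9 cycles in total.
Σ(ℓ_i−1) = 77−9 = 68; sign = (−1)^68 = +1.
Via Zolotarev, sign(π_{37}) = (37|77) = +1.

+1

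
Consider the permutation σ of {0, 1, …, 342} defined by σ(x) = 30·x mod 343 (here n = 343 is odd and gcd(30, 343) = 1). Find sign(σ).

+1

Start at x=226: 226 → 263 → 1 → 30 → 214 → 246 → 177 → … (one orbit).
Cycle lengths of π_30 on ℤ/343ℤ: [21, 21, 21, 21, 21, 21, 21, 21, 21, 21, 21, 21, 21, 21, 3, 3, 3, 3, 3, 3, 3, 3, 3, 3, 3, 3, 3, 3, 3, 3, 1]; 31 cycles in total.
n − c = 343 − 31 = 312; sign = (−1)^312 = +1.
Zolotarev: (30|343) = +1, matching the cycle-count sign.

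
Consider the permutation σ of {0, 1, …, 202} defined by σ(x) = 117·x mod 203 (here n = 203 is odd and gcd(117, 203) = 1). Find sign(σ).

Trace 88: π^k(88) = [88, 146, 30, 59, 1, 117] for k=0..5.
58 cycles of lengths [6, 6, 6, 6, 6, 6, 6, 6, 6, 6, 6, 6, 6, 6, 6, 6, 6, 6, 6, 6, 6, 6, 6, 6, 6, 6, 6, 6, 6, 1, 1, 1, 1, 1, 1, 1, 1, 1, 1, 1, 1, 1, 1, 1, 1, 1, 1, 1, 1, 1, 1, 1, 1, 1, 1, 1, 1, 1].
Σ(ℓ_i−1) = 203−58 = 145; sign = (−1)^145 = -1.

-1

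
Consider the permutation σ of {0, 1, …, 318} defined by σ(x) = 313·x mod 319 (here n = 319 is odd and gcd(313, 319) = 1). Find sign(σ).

+1

Orbit of 170 under x↦313x: [170, 256, 59, 284, 210, 16, 223]… (length divides ord_319(313)).
Cycle lengths of π_313 on ℤ/319ℤ: [35, 35, 35, 35, 35, 35, 35, 35, 7, 7, 7, 7, 5, 5, 1]; 15 cycles in total.
n − c = 319 − 15 = 304; sign = (−1)^304 = +1.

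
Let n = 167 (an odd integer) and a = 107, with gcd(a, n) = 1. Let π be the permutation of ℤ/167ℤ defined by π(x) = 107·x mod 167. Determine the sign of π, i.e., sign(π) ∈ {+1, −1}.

Orbit of 107 under x↦107x: [107, 93, 98, 132, 96, 85, 77]… (length divides ord_167(107)).
π_107 has 3 disjoint cycles with lengths [83, 83, 1] on {0,…,166}.
Σ(ℓ_i−1) = 167−3 = 164; sign = (−1)^164 = +1.
Zolotarev: (107|167) = +1, matching the cycle-count sign.

+1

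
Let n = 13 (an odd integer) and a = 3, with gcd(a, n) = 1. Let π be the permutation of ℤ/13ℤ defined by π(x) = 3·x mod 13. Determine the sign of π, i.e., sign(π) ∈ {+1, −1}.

+1

Trace 3: π^k(3) = [3, 9, 1] for k=0..2.
Cycle lengths of π_3 on ℤ/13ℤ: [3, 3, 3, 3, 1]; 5 cycles in total.
sign(π) = (−1)^{n − #cycles} = (−1)^{13−5} = (−1)^8 = +1.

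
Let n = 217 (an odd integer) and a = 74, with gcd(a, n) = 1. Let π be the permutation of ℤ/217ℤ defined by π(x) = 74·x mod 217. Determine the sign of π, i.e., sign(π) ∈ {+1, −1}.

Start at x=51: 51 → 85 → 214 → 212 → 64 → 179 → 9 → … (one orbit).
Cycle lengths of π_74 on ℤ/217ℤ: [30, 30, 30, 30, 30, 30, 30, 3, 3, 1]; 10 cycles in total.
Σ(ℓ_i−1) = 217−10 = 207; sign = (−1)^207 = -1.
Zolotarev: (74|217) = -1, matching the cycle-count sign.

-1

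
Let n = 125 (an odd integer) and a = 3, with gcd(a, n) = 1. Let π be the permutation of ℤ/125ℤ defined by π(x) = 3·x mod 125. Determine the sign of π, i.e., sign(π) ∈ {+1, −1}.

Start at x=27: 27 → 81 → 118 → 104 → 62 → 61 → 58 → … (one orbit).
π_3 has 4 disjoint cycles with lengths [100, 20, 4, 1] on {0,…,124}.
4 cycles on 125: each ℓ→(−1)^(ℓ−1), product (−1)^121 = -1.

-1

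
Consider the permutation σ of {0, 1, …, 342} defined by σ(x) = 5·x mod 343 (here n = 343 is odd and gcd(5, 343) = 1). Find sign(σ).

-1

Trace 233: π^k(233) = [233, 136, 337, 313, 193, 279, 23] for k=0..6.
π_5 has 4 disjoint cycles with lengths [294, 42, 6, 1] on {0,…,342}.
Σ(ℓ_i−1) = 343−4 = 339; sign = (−1)^339 = -1.
(5|343)_J = -1 (Zolotarev's lemma cross-check).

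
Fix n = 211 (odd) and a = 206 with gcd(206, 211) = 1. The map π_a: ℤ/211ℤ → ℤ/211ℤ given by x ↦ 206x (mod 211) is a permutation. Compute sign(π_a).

Trace 89: π^k(89) = [89, 188, 115, 58, 132, 184, 135] for k=0..6.
The orbit structure of x ↦ 206x mod 211: 4 orbits of sizes [70, 70, 70, 1].
Σ(ℓ_i−1) = 211−4 = 207; sign = (−1)^207 = -1.

-1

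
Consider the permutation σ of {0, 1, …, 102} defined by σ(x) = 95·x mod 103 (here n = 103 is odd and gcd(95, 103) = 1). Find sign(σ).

-1

Trace 10: π^k(10) = [10, 23, 22, 30, 69, 66, 90] for k=0..6.
Cycle lengths of π_95 on ℤ/103ℤ: [34, 34, 34, 1]; 4 cycles in total.
Σ(ℓ_i−1) = 103−4 = 99; sign = (−1)^99 = -1.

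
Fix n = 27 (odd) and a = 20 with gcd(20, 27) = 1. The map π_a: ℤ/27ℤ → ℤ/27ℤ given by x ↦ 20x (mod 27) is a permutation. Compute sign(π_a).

-1

Trace 1: π^k(1) = [1, 20, 22, 8, 25, 14, 10] for k=0..6.
Decompose π into cycles: lengths [18, 6, 2, 1] (4 cycles, including the fixed point 0).
n − c = 27 − 4 = 23; sign = (−1)^23 = -1.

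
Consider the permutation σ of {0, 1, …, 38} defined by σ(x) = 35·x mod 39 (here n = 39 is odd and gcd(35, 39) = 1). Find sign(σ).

Orbit of 22 under x↦35x: [22, 29, 1, 35, 16, 14]… (length divides ord_39(35)).
The orbit structure of x ↦ 35x mod 39: 10 orbits of sizes [6, 6, 6, 6, 3, 3, 3, 3, 2, 1].
10 cycles on 39: each ℓ→(−1)^(ℓ−1), product (−1)^29 = -1.

-1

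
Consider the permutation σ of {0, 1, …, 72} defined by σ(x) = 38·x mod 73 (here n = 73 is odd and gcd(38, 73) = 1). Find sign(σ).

Orbit of 46 under x↦38x: [46, 69, 67, 64, 23, 71, 70]… (length divides ord_73(38)).
π_38 has 3 disjoint cycles with lengths [36, 36, 1] on {0,…,72}.
73 − 3 = 70 transpositions; sign(π) = (−1)^70 = +1.
Via Zolotarev, sign(π_{38}) = (38|73) = +1.

+1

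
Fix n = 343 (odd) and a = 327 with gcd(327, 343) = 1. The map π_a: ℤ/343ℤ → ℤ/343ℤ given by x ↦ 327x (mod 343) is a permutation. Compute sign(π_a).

Orbit of 45 under x↦327x: [45, 309, 201, 214, 6, 247, 164]… (length divides ord_343(327)).
4 cycles of lengths [294, 42, 6, 1].
4 cycles on 343: each ℓ→(−1)^(ℓ−1), product (−1)^339 = -1.
Via Zolotarev, sign(π_{327}) = (327|343) = -1.

-1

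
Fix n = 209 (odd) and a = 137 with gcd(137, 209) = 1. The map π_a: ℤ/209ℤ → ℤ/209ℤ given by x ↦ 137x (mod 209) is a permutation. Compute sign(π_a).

+1

Start at x=137: 137 → 168 → 26 → 9 → 188 → 49 → 25 → … (one orbit).
9 cycles of lengths [45, 45, 45, 45, 9, 9, 5, 5, 1].
209 − 9 = 200 transpositions; sign(π) = (−1)^200 = +1.
Zolotarev: (137|209) = +1, matching the cycle-count sign.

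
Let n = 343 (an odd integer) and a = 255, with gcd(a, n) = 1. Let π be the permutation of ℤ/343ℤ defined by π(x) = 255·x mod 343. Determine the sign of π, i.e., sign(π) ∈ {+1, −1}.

-1

Orbit of 141 under x↦255x: [141, 283, 135, 125, 319, 54, 50]… (length divides ord_343(255)).
Cycle lengths of π_255 on ℤ/343ℤ: [294, 42, 6, 1]; 4 cycles in total.
4 cycles on 343: each ℓ→(−1)^(ℓ−1), product (−1)^339 = -1.
(255|343)_J = -1 (Zolotarev's lemma cross-check).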